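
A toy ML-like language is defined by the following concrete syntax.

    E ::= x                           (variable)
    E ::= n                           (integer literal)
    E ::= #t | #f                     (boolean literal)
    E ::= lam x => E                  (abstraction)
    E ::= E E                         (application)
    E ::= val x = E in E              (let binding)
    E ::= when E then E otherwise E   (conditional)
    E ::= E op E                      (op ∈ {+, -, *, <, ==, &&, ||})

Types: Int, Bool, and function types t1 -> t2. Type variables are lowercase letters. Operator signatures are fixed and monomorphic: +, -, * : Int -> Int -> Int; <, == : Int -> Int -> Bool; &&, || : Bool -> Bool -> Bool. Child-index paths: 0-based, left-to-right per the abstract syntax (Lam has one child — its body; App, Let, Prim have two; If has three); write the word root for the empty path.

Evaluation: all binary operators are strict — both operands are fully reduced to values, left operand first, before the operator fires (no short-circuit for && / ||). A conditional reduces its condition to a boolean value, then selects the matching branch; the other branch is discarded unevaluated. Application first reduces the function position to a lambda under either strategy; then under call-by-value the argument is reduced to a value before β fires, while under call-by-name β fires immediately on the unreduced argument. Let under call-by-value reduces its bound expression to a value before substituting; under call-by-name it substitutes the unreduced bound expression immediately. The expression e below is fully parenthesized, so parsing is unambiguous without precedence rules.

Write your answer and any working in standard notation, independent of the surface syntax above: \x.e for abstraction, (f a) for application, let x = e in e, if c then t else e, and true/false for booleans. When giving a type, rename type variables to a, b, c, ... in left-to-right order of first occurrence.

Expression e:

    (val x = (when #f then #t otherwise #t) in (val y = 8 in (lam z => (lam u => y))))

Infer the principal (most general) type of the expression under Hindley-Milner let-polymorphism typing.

Derivation:
  unify Bool ~ Bool
  unify Bool ~ Bool
let x : Bool
let y : Int
y : Int
\u._ : b -> Int
\z._ : a -> b -> Int

Answer: a -> b -> Int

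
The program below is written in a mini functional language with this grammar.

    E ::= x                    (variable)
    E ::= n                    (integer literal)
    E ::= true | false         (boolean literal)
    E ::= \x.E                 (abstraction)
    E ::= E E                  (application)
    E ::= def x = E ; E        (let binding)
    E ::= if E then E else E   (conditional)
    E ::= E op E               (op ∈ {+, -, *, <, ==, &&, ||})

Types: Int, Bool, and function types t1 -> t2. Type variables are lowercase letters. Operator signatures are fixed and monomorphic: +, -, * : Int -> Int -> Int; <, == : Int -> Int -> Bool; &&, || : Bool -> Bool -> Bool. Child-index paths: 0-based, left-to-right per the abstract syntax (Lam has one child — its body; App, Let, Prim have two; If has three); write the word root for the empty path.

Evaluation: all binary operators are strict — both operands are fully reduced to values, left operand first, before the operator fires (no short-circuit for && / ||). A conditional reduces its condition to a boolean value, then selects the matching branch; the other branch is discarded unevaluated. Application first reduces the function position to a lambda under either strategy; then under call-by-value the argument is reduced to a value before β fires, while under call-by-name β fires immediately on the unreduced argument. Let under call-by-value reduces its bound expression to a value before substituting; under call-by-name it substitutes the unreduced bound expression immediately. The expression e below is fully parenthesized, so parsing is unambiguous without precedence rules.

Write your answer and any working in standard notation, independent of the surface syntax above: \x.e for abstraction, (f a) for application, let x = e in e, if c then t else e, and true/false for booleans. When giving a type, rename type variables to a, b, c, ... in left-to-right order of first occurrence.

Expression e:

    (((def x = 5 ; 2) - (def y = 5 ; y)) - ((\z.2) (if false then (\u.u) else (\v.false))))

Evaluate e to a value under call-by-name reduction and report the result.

Working:
step 0: (((let x = 5 in 2) - (let y = 5 in y)) - ((\z.2) (if false then (\u.u) else (\v.false))))
step 1: [let@0.0] ((2 - (let y = 5 in y)) - ((\z.2) (if false then (\u.u) else (\v.false))))
step 2: [let@0.1] ((2 - 5) - ((\z.2) (if false then (\u.u) else (\v.false))))
step 3: [delta@0] (-3 - ((\z.2) (if false then (\u.u) else (\v.false))))
step 4: [beta@1] (-3 - 2)
step 5: [delta@root] -5

Answer: -5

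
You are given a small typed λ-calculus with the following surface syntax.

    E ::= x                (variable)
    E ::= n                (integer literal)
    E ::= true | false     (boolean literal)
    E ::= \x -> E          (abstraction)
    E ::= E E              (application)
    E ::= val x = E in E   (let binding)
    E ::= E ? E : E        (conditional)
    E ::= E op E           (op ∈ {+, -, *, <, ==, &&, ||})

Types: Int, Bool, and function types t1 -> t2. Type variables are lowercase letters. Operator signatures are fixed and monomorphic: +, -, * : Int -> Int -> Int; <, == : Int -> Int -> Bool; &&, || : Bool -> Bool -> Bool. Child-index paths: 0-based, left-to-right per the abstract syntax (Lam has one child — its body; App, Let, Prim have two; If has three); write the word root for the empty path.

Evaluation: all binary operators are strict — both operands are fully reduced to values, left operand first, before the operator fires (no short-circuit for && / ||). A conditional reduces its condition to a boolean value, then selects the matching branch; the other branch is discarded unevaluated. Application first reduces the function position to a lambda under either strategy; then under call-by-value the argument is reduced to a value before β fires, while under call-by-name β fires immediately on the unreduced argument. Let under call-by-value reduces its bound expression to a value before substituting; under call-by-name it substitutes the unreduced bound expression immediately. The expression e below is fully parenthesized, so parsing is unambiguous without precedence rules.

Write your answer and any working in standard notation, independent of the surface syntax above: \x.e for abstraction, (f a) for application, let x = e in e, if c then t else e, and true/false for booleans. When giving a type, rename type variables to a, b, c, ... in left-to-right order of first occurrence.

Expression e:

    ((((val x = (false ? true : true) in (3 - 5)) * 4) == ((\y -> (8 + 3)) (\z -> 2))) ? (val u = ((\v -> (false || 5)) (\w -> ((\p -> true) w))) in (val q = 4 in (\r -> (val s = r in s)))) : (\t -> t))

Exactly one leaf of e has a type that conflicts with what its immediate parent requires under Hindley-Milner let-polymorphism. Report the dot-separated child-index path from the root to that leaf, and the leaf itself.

Derivation:
  unify Bool ~ Bool
  unify Bool ~ Bool
let x : Bool
  unify Int ~ Int
  unify Int ~ Int
  unify Int ~ Int
  unify Int ~ Int
  unify Int ~ Int
  unify Int ~ Int
  unify Int ~ Int
\y._ : a -> Int
\z._ : b -> Int
  unify a -> Int ~ (b -> Int) -> c
  unify a ~ b -> Int
  unify Int ~ c
_ _ : Int
  unify Int ~ Int
  unify Bool ~ Bool
  unify Bool ~ Bool
  unify Int ~ Bool
  FAIL: mismatch Int ~ Bool

Answer: 1.0.0.0.1 : 5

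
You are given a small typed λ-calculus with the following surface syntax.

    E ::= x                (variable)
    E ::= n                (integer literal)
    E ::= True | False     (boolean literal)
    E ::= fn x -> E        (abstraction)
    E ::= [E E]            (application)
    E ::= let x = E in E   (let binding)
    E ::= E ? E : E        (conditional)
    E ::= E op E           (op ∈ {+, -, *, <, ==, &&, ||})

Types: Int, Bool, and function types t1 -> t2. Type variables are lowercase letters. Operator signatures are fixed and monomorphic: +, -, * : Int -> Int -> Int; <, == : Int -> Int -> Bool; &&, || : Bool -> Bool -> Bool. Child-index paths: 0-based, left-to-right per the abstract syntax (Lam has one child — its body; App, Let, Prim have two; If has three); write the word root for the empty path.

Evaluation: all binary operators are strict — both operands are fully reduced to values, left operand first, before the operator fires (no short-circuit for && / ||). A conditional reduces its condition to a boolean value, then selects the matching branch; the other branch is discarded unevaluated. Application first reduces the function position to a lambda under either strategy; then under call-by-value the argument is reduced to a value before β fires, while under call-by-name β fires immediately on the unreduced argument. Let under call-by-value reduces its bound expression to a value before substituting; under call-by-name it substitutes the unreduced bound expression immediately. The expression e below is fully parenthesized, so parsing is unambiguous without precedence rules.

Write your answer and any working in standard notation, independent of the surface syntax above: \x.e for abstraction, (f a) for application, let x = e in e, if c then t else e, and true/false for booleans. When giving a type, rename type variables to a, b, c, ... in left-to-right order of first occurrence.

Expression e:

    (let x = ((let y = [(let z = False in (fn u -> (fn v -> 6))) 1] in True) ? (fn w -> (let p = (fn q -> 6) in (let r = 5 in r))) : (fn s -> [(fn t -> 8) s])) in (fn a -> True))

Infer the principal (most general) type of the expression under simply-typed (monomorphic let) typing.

Derivation:
let z : Bool
\v._ : b -> Int
\u._ : a -> b -> Int
  unify a -> b -> Int ~ Int -> c
  unify a ~ Int
  unify b -> Int ~ c
_ _ : b -> Int
let y : b -> Int
  unify Bool ~ Bool
\q._ : e -> Int
let p : e -> Int
let r : Int
r : Int
\w._ : d -> Int
\t._ : g -> Int
s : f
  unify g -> Int ~ f -> h
  unify g ~ f
  unify Int ~ h
_ _ : Int
\s._ : f -> Int
  unify d -> Int ~ f -> Int
  unify d ~ f
  unify Int ~ Int
let x : f -> Int
\a._ : i -> Bool

Answer: a -> Bool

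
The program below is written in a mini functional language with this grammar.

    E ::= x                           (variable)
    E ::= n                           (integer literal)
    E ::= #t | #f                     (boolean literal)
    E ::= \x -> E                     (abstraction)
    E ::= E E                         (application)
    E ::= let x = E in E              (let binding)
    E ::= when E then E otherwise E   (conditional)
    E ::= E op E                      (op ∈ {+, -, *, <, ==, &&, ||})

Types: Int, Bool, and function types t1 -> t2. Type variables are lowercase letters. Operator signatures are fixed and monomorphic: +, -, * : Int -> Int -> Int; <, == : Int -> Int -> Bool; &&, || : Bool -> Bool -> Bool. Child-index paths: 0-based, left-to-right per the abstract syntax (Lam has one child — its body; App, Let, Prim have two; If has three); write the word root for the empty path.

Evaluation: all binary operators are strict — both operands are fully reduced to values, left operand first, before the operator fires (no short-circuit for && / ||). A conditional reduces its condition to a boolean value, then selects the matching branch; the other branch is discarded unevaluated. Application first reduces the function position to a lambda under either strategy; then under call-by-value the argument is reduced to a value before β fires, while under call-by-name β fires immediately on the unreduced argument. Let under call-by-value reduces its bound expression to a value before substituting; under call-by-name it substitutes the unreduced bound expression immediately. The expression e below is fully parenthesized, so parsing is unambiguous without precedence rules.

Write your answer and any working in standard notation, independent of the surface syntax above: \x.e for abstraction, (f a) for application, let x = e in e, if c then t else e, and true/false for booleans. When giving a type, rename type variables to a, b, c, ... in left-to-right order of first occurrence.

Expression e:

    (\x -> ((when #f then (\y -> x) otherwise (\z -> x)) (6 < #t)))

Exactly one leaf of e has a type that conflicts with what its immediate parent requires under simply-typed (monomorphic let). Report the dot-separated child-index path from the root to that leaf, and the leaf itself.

Answer: 0.1.1 : true

Derivation:
  unify Bool ~ Bool
x : a
\y._ : b -> a
x : a
\z._ : c -> a
  unify b -> a ~ c -> a
  unify b ~ c
  unify a ~ a
  unify Int ~ Int
  unify Bool ~ Int
  FAIL: mismatch Bool ~ Int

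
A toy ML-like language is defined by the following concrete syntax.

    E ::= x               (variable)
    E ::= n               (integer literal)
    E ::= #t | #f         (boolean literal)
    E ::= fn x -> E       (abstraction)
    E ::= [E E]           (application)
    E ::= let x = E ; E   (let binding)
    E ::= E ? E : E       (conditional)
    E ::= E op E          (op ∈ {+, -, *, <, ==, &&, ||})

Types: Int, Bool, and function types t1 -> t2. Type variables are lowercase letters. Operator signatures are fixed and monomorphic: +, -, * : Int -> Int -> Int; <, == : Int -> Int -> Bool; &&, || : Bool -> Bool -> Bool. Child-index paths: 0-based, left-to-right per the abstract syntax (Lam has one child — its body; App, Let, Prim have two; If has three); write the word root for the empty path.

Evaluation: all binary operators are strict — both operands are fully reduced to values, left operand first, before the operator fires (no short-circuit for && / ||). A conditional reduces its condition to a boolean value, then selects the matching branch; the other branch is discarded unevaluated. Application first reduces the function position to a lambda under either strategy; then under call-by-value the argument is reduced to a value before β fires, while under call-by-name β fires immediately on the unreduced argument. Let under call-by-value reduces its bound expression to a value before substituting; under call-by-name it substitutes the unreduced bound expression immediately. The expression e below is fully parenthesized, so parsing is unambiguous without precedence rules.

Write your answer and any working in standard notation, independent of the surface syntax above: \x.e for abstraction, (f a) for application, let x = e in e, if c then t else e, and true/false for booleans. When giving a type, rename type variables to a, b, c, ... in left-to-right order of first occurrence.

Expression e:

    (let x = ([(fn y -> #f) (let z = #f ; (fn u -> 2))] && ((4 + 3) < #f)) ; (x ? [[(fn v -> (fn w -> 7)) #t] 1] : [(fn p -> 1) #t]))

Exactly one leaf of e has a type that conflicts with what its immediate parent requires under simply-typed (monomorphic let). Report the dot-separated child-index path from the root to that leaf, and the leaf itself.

Trace:
\y._ : a -> Bool
let z : Bool
\u._ : b -> Int
  unify a -> Bool ~ (b -> Int) -> c
  unify a ~ b -> Int
  unify Bool ~ c
_ _ : Bool
  unify Bool ~ Bool
  unify Int ~ Int
  unify Int ~ Int
  unify Int ~ Int
  unify Bool ~ Int
  FAIL: mismatch Bool ~ Int

Answer: 0.1.1 : false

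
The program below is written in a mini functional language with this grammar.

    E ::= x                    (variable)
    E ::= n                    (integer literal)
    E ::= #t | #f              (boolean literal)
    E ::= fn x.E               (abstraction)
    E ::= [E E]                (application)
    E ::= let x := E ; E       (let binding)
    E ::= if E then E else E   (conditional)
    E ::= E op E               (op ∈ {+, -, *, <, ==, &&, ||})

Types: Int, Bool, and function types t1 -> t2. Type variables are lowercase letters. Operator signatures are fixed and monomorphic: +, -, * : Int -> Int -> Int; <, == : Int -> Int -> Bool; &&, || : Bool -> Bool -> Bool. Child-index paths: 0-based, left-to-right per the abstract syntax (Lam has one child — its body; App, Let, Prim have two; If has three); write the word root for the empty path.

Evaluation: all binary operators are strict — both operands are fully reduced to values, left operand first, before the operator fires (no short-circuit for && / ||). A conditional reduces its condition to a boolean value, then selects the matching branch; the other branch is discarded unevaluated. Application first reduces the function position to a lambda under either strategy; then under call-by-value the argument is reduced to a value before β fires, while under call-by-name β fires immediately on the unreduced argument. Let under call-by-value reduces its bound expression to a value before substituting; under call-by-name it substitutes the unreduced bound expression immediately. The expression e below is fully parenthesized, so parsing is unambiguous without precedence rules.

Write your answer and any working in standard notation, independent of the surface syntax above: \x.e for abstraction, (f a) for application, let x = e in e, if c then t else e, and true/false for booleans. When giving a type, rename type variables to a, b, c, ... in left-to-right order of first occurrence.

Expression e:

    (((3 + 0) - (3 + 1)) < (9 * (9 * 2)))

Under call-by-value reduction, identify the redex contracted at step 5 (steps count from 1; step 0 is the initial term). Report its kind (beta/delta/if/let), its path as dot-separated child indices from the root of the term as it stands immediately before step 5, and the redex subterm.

Answer: delta at 1 : (9 * 18)

Working:
step 0: (((3 + 0) - (3 + 1)) < (9 * (9 * 2)))
step 1: [delta@0.0] ((3 - (3 + 1)) < (9 * (9 * 2)))
step 2: [delta@0.1] ((3 - 4) < (9 * (9 * 2)))
step 3: [delta@0] (-1 < (9 * (9 * 2)))
step 4: [delta@1.1] (-1 < (9 * 18))
step 5: [delta@1] (-1 < 162)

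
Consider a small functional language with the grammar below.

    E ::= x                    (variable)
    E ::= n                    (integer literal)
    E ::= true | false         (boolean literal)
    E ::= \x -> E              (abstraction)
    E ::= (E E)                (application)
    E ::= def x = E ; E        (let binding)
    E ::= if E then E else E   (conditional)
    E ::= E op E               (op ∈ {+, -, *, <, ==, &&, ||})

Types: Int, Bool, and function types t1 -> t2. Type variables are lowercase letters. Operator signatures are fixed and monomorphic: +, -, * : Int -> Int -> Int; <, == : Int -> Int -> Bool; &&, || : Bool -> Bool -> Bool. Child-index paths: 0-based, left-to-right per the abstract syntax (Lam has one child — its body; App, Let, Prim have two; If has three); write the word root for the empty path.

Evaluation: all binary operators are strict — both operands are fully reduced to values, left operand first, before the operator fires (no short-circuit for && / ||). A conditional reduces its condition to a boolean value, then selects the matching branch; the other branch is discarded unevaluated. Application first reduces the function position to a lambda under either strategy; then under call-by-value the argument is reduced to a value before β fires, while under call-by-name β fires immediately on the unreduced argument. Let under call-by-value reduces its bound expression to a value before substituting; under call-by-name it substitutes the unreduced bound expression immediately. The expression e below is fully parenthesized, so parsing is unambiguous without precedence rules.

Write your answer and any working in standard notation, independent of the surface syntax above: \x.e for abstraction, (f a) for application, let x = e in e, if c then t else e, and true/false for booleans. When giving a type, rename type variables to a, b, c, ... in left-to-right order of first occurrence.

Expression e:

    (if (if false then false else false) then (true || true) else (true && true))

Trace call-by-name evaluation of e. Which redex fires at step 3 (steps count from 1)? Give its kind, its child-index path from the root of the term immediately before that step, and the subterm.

Answer: delta at root : (true && true)

Trace:
step 0: (if (if false then false else false) then (true || true) else (true && true))
step 1: [if@0] (if false then (true || true) else (true && true))
step 2: [if@root] (true && true)
step 3: [delta@root] true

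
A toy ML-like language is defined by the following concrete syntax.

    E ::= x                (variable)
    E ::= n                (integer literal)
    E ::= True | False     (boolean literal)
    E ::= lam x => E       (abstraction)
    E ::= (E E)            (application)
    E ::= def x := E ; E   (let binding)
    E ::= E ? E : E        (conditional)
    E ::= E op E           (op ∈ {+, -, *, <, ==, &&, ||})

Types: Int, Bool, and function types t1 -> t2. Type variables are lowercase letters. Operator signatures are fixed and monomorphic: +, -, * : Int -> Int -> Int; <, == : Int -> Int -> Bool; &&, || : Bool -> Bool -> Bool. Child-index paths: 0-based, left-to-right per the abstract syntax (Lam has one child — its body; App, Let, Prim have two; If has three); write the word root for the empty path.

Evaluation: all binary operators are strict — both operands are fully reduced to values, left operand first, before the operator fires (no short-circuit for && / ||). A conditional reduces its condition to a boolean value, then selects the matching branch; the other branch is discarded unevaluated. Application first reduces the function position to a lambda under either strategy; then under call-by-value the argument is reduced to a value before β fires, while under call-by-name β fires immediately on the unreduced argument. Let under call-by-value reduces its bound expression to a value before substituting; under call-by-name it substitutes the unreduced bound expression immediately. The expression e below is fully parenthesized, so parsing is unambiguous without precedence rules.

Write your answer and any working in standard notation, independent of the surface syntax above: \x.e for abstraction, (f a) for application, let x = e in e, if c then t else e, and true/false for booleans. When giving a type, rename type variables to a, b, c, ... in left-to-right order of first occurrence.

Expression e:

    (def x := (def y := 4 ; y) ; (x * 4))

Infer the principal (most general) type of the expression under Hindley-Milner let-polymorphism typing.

Derivation:
let y : Int
y : Int
let x : Int
x : Int
  unify Int ~ Int
  unify Int ~ Int

Answer: Int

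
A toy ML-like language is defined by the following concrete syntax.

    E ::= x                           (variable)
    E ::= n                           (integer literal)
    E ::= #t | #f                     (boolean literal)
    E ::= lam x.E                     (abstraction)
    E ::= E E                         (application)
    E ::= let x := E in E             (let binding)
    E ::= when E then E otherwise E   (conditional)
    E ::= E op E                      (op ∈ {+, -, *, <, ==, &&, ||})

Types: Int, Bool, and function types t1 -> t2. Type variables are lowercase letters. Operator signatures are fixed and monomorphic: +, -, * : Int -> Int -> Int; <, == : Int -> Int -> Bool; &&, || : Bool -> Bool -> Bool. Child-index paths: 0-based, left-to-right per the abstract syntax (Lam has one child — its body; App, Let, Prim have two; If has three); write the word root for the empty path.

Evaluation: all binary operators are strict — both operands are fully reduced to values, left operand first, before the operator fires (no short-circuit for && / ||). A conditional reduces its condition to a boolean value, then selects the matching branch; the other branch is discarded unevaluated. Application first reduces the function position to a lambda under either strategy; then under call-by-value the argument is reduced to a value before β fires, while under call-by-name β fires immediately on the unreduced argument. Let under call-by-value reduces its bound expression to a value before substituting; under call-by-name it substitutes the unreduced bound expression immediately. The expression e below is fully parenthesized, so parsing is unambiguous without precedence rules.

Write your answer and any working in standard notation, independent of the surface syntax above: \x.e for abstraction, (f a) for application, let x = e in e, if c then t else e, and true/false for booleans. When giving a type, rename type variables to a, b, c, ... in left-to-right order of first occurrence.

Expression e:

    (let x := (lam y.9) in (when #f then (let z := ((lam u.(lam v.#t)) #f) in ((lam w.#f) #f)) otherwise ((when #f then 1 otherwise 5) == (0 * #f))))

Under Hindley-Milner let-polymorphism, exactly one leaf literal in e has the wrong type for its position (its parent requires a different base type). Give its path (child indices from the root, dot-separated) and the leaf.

Derivation:
\y._ : a -> Int
let x : forall. a -> Int
  unify Bool ~ Bool
\v._ : c -> Bool
\u._ : b -> c -> Bool
  unify b -> c -> Bool ~ Bool -> d
  unify b ~ Bool
  unify c -> Bool ~ d
_ _ : c -> Bool
let z : forall. c -> Bool
\w._ : e -> Bool
  unify e -> Bool ~ Bool -> f
  unify e ~ Bool
  unify Bool ~ f
_ _ : Bool
  unify Bool ~ Bool
  unify Int ~ Int
  unify Int ~ Int
  unify Int ~ Int
  unify Bool ~ Int
  FAIL: mismatch Bool ~ Int

Answer: 1.2.1.1 : false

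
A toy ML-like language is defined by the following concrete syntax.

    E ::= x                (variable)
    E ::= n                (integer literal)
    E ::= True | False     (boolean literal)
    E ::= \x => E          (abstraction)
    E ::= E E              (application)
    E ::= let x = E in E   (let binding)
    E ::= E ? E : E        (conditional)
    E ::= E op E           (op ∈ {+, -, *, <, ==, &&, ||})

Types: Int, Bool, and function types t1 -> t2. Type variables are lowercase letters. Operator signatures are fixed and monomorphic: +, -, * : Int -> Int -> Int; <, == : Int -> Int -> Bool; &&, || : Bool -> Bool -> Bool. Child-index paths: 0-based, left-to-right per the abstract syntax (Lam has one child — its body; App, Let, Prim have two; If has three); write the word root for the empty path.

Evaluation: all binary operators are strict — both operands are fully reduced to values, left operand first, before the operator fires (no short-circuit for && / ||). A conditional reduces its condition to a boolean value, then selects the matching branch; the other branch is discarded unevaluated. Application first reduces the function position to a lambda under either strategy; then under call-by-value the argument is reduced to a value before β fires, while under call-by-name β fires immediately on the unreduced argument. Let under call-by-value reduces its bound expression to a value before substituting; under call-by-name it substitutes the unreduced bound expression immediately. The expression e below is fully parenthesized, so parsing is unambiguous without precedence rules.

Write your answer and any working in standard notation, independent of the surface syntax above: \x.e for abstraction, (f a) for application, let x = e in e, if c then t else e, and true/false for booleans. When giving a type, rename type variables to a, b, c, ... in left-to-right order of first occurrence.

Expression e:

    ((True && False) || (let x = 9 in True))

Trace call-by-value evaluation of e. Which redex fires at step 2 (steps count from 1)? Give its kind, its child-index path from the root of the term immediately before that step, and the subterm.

Answer: let at 1 : (let x = 9 in true)

Trace:
step 0: ((true && false) || (let x = 9 in true))
step 1: [delta@0] (false || (let x = 9 in true))
step 2: [let@1] (false || true)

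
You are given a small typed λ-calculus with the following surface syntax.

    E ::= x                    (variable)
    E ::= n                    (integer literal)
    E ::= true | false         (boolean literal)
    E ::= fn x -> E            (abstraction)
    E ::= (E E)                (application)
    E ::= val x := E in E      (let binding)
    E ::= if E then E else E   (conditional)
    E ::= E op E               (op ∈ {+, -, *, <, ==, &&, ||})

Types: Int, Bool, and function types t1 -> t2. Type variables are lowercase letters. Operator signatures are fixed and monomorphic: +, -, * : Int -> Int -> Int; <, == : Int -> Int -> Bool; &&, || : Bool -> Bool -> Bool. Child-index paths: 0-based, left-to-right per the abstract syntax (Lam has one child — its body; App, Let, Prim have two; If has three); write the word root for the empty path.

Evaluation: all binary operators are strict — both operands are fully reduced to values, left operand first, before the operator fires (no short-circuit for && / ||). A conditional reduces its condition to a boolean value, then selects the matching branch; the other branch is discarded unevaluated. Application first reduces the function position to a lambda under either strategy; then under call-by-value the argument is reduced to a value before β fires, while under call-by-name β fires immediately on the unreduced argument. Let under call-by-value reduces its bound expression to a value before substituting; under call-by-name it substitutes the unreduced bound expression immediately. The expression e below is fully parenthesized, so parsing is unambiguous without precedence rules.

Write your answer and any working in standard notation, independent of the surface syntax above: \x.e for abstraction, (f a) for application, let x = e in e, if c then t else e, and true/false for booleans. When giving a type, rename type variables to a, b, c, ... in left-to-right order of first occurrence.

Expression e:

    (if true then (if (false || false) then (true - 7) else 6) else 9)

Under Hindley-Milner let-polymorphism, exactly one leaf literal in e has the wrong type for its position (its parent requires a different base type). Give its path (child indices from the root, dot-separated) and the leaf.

Answer: 1.1.0 : true

Trace:
  unify Bool ~ Bool
  unify Bool ~ Bool
  unify Bool ~ Bool
  unify Bool ~ Bool
  unify Bool ~ Int
  FAIL: mismatch Bool ~ Int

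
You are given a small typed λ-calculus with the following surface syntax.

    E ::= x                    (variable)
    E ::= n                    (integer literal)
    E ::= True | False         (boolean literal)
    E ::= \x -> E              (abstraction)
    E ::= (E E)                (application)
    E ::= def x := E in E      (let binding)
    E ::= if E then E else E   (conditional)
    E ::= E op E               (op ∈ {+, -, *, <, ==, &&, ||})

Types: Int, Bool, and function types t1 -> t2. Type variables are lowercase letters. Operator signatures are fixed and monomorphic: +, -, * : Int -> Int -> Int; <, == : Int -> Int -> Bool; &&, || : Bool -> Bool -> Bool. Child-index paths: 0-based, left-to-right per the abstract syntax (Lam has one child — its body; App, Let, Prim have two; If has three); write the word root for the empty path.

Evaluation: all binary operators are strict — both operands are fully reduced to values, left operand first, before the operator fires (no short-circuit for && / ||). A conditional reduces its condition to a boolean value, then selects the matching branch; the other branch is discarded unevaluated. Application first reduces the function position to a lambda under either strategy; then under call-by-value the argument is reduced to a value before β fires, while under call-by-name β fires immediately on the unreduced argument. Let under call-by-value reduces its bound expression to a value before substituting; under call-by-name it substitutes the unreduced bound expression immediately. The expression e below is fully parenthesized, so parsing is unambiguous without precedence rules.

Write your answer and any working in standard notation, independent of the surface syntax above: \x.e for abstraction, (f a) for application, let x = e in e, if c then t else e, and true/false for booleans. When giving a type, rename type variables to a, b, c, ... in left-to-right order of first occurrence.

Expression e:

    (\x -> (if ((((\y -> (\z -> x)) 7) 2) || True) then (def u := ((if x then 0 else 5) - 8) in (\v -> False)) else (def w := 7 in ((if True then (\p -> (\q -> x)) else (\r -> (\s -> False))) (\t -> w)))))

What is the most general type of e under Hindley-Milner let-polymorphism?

Trace:
x : a
\z._ : c -> a
\y._ : b -> c -> a
  unify b -> c -> a ~ Int -> d
  unify b ~ Int
  unify c -> a ~ d
_ _ : c -> a
  unify c -> a ~ Int -> e
  unify c ~ Int
  unify a ~ e
_ _ : e
  unify e ~ Bool
  unify Bool ~ Bool
  unify Bool ~ Bool
x : Bool
  unify Bool ~ Bool
  unify Int ~ Int
  unify Int ~ Int
  unify Int ~ Int
let u : Int
\v._ : f -> Bool
let w : Int
  unify Bool ~ Bool
x : Bool
\q._ : h -> Bool
\p._ : g -> h -> Bool
\s._ : j -> Bool
\r._ : i -> j -> Bool
  unify g -> h -> Bool ~ i -> j -> Bool
  unify g ~ i
  unify h -> Bool ~ j -> Bool
  unify h ~ j
  unify Bool ~ Bool
w : Int
\t._ : k -> Int
  unify i -> j -> Bool ~ (k -> Int) -> l
  unify i ~ k -> Int
  unify j -> Bool ~ l
_ _ : j -> Bool
  unify f -> Bool ~ j -> Bool
  unify f ~ j
  unify Bool ~ Bool
\x._ : Bool -> j -> Bool

Answer: Bool -> a -> Bool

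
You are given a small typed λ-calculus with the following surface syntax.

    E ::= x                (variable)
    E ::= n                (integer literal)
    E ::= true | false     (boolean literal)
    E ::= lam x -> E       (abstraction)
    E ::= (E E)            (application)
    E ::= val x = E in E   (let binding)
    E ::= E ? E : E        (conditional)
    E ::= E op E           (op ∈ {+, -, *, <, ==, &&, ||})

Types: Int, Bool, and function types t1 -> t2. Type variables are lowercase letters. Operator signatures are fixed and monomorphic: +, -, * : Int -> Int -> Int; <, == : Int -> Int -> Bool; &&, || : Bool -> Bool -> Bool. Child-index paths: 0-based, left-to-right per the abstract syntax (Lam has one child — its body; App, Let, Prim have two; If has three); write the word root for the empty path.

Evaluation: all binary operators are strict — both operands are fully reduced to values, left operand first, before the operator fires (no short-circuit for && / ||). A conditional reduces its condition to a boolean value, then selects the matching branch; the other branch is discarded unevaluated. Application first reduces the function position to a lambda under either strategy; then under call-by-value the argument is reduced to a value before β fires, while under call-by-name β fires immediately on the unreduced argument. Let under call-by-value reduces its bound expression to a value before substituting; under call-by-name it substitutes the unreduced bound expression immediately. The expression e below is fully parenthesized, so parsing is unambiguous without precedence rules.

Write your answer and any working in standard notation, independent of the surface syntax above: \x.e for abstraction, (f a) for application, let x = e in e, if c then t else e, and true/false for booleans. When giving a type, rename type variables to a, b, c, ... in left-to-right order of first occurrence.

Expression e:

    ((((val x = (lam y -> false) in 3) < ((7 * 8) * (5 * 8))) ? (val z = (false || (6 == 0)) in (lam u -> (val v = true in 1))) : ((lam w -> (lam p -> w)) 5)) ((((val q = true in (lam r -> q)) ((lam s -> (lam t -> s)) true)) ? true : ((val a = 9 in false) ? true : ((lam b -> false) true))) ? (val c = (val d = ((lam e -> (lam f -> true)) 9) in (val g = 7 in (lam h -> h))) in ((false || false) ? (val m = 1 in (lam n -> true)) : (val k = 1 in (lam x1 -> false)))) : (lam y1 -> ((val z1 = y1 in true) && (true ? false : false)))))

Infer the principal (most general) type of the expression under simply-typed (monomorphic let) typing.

Answer: Int

Derivation:
\y._ : a -> Bool
let x : a -> Bool
  unify Int ~ Int
  unify Int ~ Int
  unify Int ~ Int
  unify Int ~ Int
  unify Int ~ Int
  unify Int ~ Int
  unify Int ~ Int
  unify Int ~ Int
  unify Bool ~ Bool
  unify Bool ~ Bool
  unify Int ~ Int
  unify Int ~ Int
  unify Bool ~ Bool
let z : Bool
let v : Bool
\u._ : b -> Int
w : c
\p._ : d -> c
\w._ : c -> d -> c
  unify c -> d -> c ~ Int -> e
  unify c ~ Int
  unify d -> Int ~ e
_ _ : d -> Int
  unify b -> Int ~ d -> Int
  unify b ~ d
  unify Int ~ Int
let q : Bool
q : Bool
\r._ : f -> Bool
s : g
\t._ : h -> g
\s._ : g -> h -> g
  unify g -> h -> g ~ Bool -> i
  unify g ~ Bool
  unify h -> Bool ~ i
_ _ : h -> Bool
  unify f -> Bool ~ (h -> Bool) -> j
  unify f ~ h -> Bool
  unify Bool ~ j
_ _ : Bool
  unify Bool ~ Bool
let a : Int
  unify Bool ~ Bool
\b._ : k -> Bool
  unify k -> Bool ~ Bool -> l
  unify k ~ Bool
  unify Bool ~ l
_ _ : Bool
  unify Bool ~ Bool
  unify Bool ~ Bool
  unify Bool ~ Bool
\f._ : n -> Bool
\e._ : m -> n -> Bool
  unify m -> n -> Bool ~ Int -> o
  unify m ~ Int
  unify n -> Bool ~ o
_ _ : n -> Bool
let d : n -> Bool
let g : Int
h : p
\h._ : p -> p
let c : p -> p
  unify Bool ~ Bool
  unify Bool ~ Bool
  unify Bool ~ Bool
let m : Int
\n._ : q -> Bool
let k : Int
\x1._ : r -> Bool
  unify q -> Bool ~ r -> Bool
  unify q ~ r
  unify Bool ~ Bool
y1 : s
let z1 : s
  unify Bool ~ Bool
  unify Bool ~ Bool
  unify Bool ~ Bool
  unify Bool ~ Bool
\y1._ : s -> Bool
  unify r -> Bool ~ s -> Bool
  unify r ~ s
  unify Bool ~ Bool
  unify d -> Int ~ (s -> Bool) -> t
  unify d ~ s -> Bool
  unify Int ~ t
_ _ : Int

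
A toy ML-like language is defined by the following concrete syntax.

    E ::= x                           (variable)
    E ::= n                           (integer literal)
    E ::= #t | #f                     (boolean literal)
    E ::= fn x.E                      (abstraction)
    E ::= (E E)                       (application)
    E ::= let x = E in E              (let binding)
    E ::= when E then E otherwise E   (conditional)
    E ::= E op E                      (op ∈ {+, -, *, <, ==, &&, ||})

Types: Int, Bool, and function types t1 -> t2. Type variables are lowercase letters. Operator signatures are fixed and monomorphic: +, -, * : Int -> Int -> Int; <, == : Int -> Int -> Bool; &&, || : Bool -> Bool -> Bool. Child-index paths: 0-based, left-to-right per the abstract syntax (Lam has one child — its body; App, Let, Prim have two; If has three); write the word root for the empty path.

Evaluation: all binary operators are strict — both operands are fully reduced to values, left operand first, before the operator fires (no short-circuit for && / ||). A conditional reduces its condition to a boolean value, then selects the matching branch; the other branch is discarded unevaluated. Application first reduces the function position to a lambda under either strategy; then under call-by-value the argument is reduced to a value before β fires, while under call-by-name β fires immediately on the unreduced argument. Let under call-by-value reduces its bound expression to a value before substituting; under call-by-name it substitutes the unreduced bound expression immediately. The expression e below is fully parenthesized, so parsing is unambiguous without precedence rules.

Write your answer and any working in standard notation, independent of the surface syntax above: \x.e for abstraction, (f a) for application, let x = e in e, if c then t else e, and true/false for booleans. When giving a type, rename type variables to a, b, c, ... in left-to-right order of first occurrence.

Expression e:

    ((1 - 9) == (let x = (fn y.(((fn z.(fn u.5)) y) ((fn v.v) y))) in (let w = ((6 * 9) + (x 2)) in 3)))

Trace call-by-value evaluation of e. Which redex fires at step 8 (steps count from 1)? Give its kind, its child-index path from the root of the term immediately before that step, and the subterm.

Working:
step 0: ((1 - 9) == (let x = (\y.(((\z.(\u.5)) y) ((\v.v) y))) in (let w = ((6 * 9) + (x 2)) in 3)))
step 1: [delta@0] (-8 == (let x = (\y.(((\z.(\u.5)) y) ((\v.v) y))) in (let w = ((6 * 9) + (x 2)) in 3)))
step 2: [let@1] (-8 == (let w = ((6 * 9) + ((\y.(((\z.(\u.5)) y) ((\v.v) y))) 2)) in 3))
step 3: [delta@1.0.0] (-8 == (let w = (54 + ((\y.(((\z.(\u.5)) y) ((\v.v) y))) 2)) in 3))
step 4: [beta@1.0.1] (-8 == (let w = (54 + (((\z.(\u.5)) 2) ((\v.v) 2))) in 3))
step 5: [beta@1.0.1.0] (-8 == (let w = (54 + ((\u.5) ((\v.v) 2))) in 3))
step 6: [beta@1.0.1.1] (-8 == (let w = (54 + ((\u.5) 2)) in 3))
step 7: [beta@1.0.1] (-8 == (let w = (54 + 5) in 3))
step 8: [delta@1.0] (-8 == (let w = 59 in 3))

Answer: delta at 1.0 : (54 + 5)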